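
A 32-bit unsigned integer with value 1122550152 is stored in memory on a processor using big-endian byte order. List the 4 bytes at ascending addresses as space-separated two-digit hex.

42 E8 C1 88

1122550152 in hexadecimal, padded to 32 bits, is 0x42E8C188.
Split into bytes (most-significant first): 42 E8 C1 88.
Big-endian stores the most-significant byte at the lowest address.
So the memory order matches the most-significant-first order: 42 E8 C1 88.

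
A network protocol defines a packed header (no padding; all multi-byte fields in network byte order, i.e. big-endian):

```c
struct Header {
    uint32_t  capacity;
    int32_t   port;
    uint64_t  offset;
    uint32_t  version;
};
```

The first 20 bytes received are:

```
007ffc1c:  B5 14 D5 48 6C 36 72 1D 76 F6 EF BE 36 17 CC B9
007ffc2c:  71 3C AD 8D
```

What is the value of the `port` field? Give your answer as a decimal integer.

`port` follows `capacity` (4 bytes), so it starts at byte offset 4 and occupies 4 bytes.
Bytes at offsets 4..7: 6C 36 72 1D.
Big-endian: lowest address holds the most-significant byte.
The bytes are already most-significant first: 0x6C36721D.
0x6C36721D = 1815507485.

1815507485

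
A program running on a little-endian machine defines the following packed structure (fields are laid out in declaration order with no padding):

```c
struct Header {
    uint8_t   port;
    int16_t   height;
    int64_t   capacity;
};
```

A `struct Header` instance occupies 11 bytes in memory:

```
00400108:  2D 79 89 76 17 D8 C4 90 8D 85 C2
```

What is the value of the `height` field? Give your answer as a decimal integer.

-30343

`height` follows `port` (1 byte), so it starts at byte offset 1 and occupies 2 bytes.
Bytes at offsets 1..2: 79 89.
Little-endian stores the least-significant byte at the lowest address.
Reassemble most-significant byte first: 89 79 → 0x8979.
Top bit is set, so as a signed 16-bit value this is 0x8979 − 2^16 = -30343.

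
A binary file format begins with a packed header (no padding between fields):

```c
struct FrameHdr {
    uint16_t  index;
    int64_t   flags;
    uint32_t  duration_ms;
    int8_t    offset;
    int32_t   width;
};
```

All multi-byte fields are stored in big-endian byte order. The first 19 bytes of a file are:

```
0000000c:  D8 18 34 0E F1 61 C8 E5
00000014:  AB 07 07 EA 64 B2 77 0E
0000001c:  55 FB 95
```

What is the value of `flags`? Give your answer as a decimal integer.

`flags` follows `index` (2 bytes), so it starts at byte offset 2 and occupies 8 bytes.
Bytes at offsets 2..9: 34 0E F1 61 C8 E5 AB 07.
Big-endian stores the most-significant byte at the lowest address.
The bytes are already most-significant first: 0x340EF161C8E5AB07.
0x340EF161C8E5AB07 = 3751200941930818311.

3751200941930818311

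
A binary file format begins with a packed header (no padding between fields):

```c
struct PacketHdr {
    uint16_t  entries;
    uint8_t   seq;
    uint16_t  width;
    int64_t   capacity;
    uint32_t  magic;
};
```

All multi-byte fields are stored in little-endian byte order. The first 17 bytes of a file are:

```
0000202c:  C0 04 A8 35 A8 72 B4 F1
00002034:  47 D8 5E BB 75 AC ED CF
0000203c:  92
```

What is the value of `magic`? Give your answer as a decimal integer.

2463100332

`magic` follows `entries` (2 B), `seq` (1 B), `width` (2 B), `capacity` (8 B), so it starts at offset 2 + 1 + 2 + 8 = 13 and occupies 4 bytes.
Bytes at offsets 13..16: AC ED CF 92.
Little-endian: lowest address holds the least-significant byte.
Reassemble most-significant byte first: 92 CF ED AC → 0x92CFEDAC.
0x92CFEDAC = 2463100332.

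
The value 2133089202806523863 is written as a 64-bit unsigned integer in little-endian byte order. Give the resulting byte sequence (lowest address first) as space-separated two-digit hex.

D7 07 81 0F 54 41 9A 1D

2133089202806523863 in hexadecimal, padded to 64 bits, is 0x1D9A41540F8107D7.
Split into bytes (most-significant first): 1D 9A 41 54 0F 81 07 D7.
Little-endian: lowest address holds the least-significant byte.
So at ascending addresses the bytes are D7 07 81 0F 54 41 9A 1D.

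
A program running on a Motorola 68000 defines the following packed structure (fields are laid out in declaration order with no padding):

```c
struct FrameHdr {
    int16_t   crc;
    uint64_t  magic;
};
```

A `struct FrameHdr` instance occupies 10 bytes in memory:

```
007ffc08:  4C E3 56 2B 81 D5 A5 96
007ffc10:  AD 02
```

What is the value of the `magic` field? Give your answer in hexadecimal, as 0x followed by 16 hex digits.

`magic` follows `crc` (2 bytes), so it starts at byte offset 2 and occupies 8 bytes.
Bytes at offsets 2..9: 56 2B 81 D5 A5 96 AD 02.
Big-endian stores the most-significant byte at the lowest address.
The bytes are already most-significant first: 0x562B81D5A596AD02.

0x562B81D5A596AD02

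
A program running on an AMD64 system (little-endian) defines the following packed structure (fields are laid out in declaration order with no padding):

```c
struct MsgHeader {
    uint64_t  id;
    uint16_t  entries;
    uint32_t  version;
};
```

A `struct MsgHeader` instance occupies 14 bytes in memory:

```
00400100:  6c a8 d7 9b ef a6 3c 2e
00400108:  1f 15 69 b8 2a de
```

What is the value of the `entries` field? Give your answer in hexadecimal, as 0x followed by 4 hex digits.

0x151F

`entries` follows `id` (8 bytes), so it starts at byte offset 8 and occupies 2 bytes.
Bytes at offsets 8..9: 1F 15.
Little-endian: lowest address holds the least-significant byte.
Reassemble most-significant byte first: 15 1F → 0x151F.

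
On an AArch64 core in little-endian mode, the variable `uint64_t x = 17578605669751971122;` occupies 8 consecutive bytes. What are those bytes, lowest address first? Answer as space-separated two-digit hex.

17578605669751971122 in hexadecimal, padded to 64 bits, is 0xF3F3C0B8A03BDD32.
Split into bytes (most-significant first): F3 F3 C0 B8 A0 3B DD 32.
Little-endian stores the least-significant byte at the lowest address.
So at ascending addresses the bytes are 32 DD 3B A0 B8 C0 F3 F3.

32 DD 3B A0 B8 C0 F3 F3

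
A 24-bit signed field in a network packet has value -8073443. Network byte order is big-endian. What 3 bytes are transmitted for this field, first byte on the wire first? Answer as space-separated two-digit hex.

84 CF 1D

Two's complement of -8073443 in 24 bits: 8073443 = 0x7B30E3; invert → 0x84CF1C; add 1 → 0x84CF1D.
Split into bytes (most-significant first): 84 CF 1D.
Big-endian: lowest address holds the most-significant byte.
So the memory order matches the most-significant-first order: 84 CF 1D.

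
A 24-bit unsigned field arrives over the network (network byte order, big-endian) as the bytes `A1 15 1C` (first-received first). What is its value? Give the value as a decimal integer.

Big-endian: lowest address holds the most-significant byte.
The bytes are already most-significant first: 0xA1151C.
0xA1151C = 10556700.

10556700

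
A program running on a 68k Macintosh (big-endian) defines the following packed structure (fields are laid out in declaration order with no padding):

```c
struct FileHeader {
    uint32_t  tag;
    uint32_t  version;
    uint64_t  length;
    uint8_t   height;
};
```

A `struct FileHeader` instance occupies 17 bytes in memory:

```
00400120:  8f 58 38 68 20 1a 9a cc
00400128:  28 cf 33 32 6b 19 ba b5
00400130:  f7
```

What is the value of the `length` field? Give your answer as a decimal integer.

`length` follows `tag` (4 B), `version` (4 B), so it starts at offset 4 + 4 = 8 and occupies 8 bytes.
Bytes at offsets 8..15: 28 CF 33 32 6B 19 BA B5.
Big-endian stores the most-significant byte at the lowest address.
The bytes are already most-significant first: 0x28CF33326B19BAB5.
0x28CF33326B19BAB5 = 2940625373334452917.

2940625373334452917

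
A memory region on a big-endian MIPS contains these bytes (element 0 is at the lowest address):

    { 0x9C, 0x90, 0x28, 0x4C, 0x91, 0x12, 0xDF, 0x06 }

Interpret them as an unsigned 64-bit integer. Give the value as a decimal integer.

Big-endian stores the most-significant byte at the lowest address.
The bytes are already most-significant first: 0x9C90284C9112DF06.
0x9C90284C9112DF06 = 11281561375879651078.

11281561375879651078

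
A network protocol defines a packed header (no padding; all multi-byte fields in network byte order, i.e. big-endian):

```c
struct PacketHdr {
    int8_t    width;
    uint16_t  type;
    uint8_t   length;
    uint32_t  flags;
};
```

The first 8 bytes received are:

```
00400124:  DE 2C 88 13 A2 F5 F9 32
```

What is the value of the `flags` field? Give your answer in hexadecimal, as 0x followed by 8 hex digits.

0xA2F5F932

`flags` follows `width` (1 B), `type` (2 B), `length` (1 B), so it starts at offset 1 + 2 + 1 = 4 and occupies 4 bytes.
Bytes at offsets 4..7: A2 F5 F9 32.
Big-endian: lowest address holds the most-significant byte.
The bytes are already most-significant first: 0xA2F5F932.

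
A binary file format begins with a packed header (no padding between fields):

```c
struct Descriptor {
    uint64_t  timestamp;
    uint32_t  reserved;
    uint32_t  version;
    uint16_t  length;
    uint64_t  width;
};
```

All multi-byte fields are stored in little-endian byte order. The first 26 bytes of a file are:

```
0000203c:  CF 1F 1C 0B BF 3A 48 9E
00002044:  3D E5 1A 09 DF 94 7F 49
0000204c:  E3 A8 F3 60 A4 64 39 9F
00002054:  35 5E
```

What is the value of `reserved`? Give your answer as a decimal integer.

`reserved` follows `timestamp` (8 bytes), so it starts at byte offset 8 and occupies 4 bytes.
Bytes at offsets 8..11: 3D E5 1A 09.
Little-endian: lowest address holds the least-significant byte.
Reassemble most-significant byte first: 09 1A E5 3D → 0x091AE53D.
0x091AE53D = 152757565.

152757565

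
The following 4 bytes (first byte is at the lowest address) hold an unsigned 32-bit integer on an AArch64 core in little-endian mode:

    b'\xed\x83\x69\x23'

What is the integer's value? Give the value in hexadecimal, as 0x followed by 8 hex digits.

Little-endian: lowest address holds the least-significant byte.
Reassemble most-significant byte first: 23 69 83 ED → 0x236983ED.

0x236983ED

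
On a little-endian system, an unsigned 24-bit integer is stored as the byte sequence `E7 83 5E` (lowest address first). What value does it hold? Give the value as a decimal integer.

Little-endian: lowest address holds the least-significant byte.
Reassemble most-significant byte first: 5E 83 E7 → 0x5E83E7.
0x5E83E7 = 6194151.

6194151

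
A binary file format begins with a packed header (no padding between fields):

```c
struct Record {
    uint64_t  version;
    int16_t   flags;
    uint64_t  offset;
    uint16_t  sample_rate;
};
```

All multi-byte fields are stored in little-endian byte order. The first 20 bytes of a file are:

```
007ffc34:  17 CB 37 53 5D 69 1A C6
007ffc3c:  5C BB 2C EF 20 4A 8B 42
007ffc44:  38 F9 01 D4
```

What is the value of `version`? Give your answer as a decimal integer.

`version` is the first field, at byte offset 0, occupying 8 bytes.
Bytes at offsets 0..7: 17 CB 37 53 5D 69 1A C6.
In little-endian order the low byte comes first in memory.
Reassemble most-significant byte first: C6 1A 69 5D 53 37 CB 17 → 0xC61A695D5337CB17.
0xC61A695D5337CB17 = 14274837818453248791.

14274837818453248791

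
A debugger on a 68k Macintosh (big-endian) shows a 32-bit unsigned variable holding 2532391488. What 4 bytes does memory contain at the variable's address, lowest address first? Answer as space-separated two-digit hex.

2532391488 in hexadecimal, padded to 32 bits, is 0x96F13A40.
Split into bytes (most-significant first): 96 F1 3A 40.
Big-endian: lowest address holds the most-significant byte.
So the memory order matches the most-significant-first order: 96 F1 3A 40.

96 F1 3A 40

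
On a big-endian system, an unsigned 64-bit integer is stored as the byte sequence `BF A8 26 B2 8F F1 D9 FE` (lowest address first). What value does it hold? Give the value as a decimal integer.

Big-endian: lowest address holds the most-significant byte.
The bytes are already most-significant first: 0xBFA826B28FF1D9FE.
0xBFA826B28FF1D9FE = 13810330805692652030.

13810330805692652030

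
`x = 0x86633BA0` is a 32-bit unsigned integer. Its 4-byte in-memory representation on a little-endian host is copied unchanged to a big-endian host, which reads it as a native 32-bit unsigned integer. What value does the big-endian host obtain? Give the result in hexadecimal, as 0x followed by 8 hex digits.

0xA03B6386

Stored little-endian, the bytes at ascending addresses are A0 3B 63 86.
Read back as big-endian, the last byte is least significant, giving 0xA03B6386.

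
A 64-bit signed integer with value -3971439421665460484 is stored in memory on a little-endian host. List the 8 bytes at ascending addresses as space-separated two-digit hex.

Two's complement of -3971439421665460484 in 64 bits: 3971439421665460484 = 0x371D631CC75A4104; invert → 0xC8E29CE338A5BEFB; add 1 → 0xC8E29CE338A5BEFC.
Split into bytes (most-significant first): C8 E2 9C E3 38 A5 BE FC.
Little-endian: lowest address holds the least-significant byte.
So at ascending addresses the bytes are FC BE A5 38 E3 9C E2 C8.

FC BE A5 38 E3 9C E2 C8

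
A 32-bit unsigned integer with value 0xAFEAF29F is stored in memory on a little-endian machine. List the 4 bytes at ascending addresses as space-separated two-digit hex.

9F F2 EA AF

Split into bytes (most-significant first): AF EA F2 9F.
Little-endian: lowest address holds the least-significant byte.
So at ascending addresses the bytes are 9F F2 EA AF.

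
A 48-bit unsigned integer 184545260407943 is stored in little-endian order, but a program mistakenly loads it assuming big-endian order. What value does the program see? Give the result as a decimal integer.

148488592218023

184545260407943 in 48-bit hexadecimal is 0xA7D7CAB10C87.
Stored little-endian, the bytes at ascending addresses are 87 0C B1 CA D7 A7.
Read back as big-endian, the last byte is least significant, giving 0x870CB1CAD7A7.
0x870CB1CAD7A7 = 148488592218023.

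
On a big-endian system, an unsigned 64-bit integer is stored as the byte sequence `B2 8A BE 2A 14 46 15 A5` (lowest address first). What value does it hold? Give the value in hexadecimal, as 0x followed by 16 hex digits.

Big-endian stores the most-significant byte at the lowest address.
The bytes are already most-significant first: 0xB28ABE2A144615A5.

0xB28ABE2A144615A5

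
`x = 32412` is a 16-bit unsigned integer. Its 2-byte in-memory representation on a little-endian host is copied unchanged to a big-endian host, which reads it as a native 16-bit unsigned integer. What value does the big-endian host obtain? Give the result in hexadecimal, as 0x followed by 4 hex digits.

0x9C7E

32412 in 16-bit hexadecimal is 0x7E9C.
Stored little-endian, the bytes at ascending addresses are 9C 7E.
Read back as big-endian, the last byte is least significant, giving 0x9C7E.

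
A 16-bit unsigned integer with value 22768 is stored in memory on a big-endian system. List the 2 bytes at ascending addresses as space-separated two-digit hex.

58 F0

22768 in hexadecimal, padded to 16 bits, is 0x58F0.
Split into bytes (most-significant first): 58 F0.
In big-endian order the high byte comes first in memory.
So the memory order matches the most-significant-first order: 58 F0.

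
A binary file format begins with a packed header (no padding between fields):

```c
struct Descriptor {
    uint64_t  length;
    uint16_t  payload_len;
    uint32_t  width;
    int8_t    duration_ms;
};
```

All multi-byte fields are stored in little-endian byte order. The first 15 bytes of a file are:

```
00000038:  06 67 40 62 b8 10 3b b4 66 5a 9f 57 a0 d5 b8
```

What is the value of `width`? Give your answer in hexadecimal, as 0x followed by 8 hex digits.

0xD5A0579F

`width` follows `length` (8 B), `payload_len` (2 B), so it starts at offset 8 + 2 = 10 and occupies 4 bytes.
Bytes at offsets 10..13: 9F 57 A0 D5.
In little-endian order the low byte comes first in memory.
Reassemble most-significant byte first: D5 A0 57 9F → 0xD5A0579F.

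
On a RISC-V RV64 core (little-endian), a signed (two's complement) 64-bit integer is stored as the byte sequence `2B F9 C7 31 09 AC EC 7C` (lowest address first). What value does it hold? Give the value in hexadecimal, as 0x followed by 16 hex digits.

Little-endian: lowest address holds the least-significant byte.
Reassemble most-significant byte first: 7C EC AC 09 31 C7 F9 2B → 0x7CECAC0931C7F92B.

0x7CECAC0931C7F92B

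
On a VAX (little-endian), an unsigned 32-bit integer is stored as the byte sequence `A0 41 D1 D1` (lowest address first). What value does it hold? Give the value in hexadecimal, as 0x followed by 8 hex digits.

0xD1D141A0

In little-endian order the low byte comes first in memory.
Reassemble most-significant byte first: D1 D1 41 A0 → 0xD1D141A0.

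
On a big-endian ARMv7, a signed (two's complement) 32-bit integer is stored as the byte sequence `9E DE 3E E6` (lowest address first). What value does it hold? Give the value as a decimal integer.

Big-endian stores the most-significant byte at the lowest address.
The bytes are already most-significant first: 0x9EDE3EE6.
Top bit is set, so as a signed 32-bit value this is 0x9EDE3EE6 − 2^32 = -1629602074.

-1629602074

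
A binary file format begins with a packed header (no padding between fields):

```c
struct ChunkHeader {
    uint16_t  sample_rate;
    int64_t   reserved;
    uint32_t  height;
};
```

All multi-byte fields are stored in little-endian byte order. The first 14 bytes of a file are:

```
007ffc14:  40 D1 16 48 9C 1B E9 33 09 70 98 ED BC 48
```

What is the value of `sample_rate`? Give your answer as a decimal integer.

53568

`sample_rate` is the first field, at byte offset 0, occupying 2 bytes.
Bytes at offsets 0..1: 40 D1.
Little-endian: lowest address holds the least-significant byte.
Reassemble most-significant byte first: D1 40 → 0xD140.
0xD140 = 53568.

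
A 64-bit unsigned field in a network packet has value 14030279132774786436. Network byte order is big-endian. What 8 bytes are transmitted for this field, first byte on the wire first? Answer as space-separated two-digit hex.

14030279132774786436 in hexadecimal, padded to 64 bits, is 0xC2B59089209DE584.
Split into bytes (most-significant first): C2 B5 90 89 20 9D E5 84.
Big-endian stores the most-significant byte at the lowest address.
So the memory order matches the most-significant-first order: C2 B5 90 89 20 9D E5 84.

C2 B5 90 89 20 9D E5 84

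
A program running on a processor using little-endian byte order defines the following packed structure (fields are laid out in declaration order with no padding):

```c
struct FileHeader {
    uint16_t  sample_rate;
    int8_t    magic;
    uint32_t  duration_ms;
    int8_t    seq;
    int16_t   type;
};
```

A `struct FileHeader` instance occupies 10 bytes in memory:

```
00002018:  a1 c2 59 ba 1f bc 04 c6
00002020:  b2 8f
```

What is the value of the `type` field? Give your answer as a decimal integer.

`type` follows `sample_rate` (2 B), `magic` (1 B), `duration_ms` (4 B), `seq` (1 B), so it starts at offset 2 + 1 + 4 + 1 = 8 and occupies 2 bytes.
Bytes at offsets 8..9: B2 8F.
Little-endian: lowest address holds the least-significant byte.
Reassemble most-significant byte first: 8F B2 → 0x8FB2.
Top bit is set, so as a signed 16-bit value this is 0x8FB2 − 2^16 = -28750.

-28750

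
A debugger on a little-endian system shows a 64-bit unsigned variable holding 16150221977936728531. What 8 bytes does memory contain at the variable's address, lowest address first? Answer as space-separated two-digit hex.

D3 11 A0 46 52 1D 21 E0

16150221977936728531 in hexadecimal, padded to 64 bits, is 0xE0211D5246A011D3.
Split into bytes (most-significant first): E0 21 1D 52 46 A0 11 D3.
In little-endian order the low byte comes first in memory.
So at ascending addresses the bytes are D3 11 A0 46 52 1D 21 E0.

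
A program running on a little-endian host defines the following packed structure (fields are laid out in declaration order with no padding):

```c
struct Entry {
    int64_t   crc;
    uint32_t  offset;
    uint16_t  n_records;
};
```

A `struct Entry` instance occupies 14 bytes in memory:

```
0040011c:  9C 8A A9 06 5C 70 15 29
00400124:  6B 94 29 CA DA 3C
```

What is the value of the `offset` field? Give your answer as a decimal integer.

`offset` follows `crc` (8 bytes), so it starts at byte offset 8 and occupies 4 bytes.
Bytes at offsets 8..11: 6B 94 29 CA.
In little-endian order the low byte comes first in memory.
Reassemble most-significant byte first: CA 29 94 6B → 0xCA29946B.
0xCA29946B = 3391722603.

3391722603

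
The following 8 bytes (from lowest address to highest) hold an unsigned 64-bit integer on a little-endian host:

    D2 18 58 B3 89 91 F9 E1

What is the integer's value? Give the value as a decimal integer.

16283205948340181202

Little-endian stores the least-significant byte at the lowest address.
Reassemble most-significant byte first: E1 F9 91 89 B3 58 18 D2 → 0xE1F99189B35818D2.
0xE1F99189B35818D2 = 16283205948340181202.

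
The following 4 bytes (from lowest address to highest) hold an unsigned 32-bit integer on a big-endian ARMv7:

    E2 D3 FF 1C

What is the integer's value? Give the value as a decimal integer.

3805544220

Big-endian stores the most-significant byte at the lowest address.
The bytes are already most-significant first: 0xE2D3FF1C.
0xE2D3FF1C = 3805544220.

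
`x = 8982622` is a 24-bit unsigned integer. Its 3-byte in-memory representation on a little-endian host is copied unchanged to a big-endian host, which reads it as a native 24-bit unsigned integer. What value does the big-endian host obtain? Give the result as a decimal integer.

6164617

8982622 in 24-bit hexadecimal is 0x89105E.
Stored little-endian, the bytes at ascending addresses are 5E 10 89.
Read back as big-endian, the last byte is least significant, giving 0x5E1089.
0x5E1089 = 6164617.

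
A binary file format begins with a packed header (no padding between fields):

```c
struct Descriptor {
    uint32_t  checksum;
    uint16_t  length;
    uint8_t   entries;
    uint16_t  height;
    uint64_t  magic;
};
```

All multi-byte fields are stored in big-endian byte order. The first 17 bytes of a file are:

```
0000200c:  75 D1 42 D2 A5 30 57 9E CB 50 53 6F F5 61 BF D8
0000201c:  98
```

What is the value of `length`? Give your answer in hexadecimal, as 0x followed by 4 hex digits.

`length` follows `checksum` (4 bytes), so it starts at byte offset 4 and occupies 2 bytes.
Bytes at offsets 4..5: A5 30.
Big-endian stores the most-significant byte at the lowest address.
The bytes are already most-significant first: 0xA530.

0xA530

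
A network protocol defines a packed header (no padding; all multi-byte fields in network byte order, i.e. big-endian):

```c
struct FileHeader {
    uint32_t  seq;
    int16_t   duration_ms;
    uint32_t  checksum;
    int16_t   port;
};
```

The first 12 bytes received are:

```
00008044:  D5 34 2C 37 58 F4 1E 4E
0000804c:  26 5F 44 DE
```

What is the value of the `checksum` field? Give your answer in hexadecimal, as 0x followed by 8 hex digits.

0x1E4E265F

`checksum` follows `seq` (4 B), `duration_ms` (2 B), so it starts at offset 4 + 2 = 6 and occupies 4 bytes.
Bytes at offsets 6..9: 1E 4E 26 5F.
Big-endian: lowest address holds the most-significant byte.
The bytes are already most-significant first: 0x1E4E265F.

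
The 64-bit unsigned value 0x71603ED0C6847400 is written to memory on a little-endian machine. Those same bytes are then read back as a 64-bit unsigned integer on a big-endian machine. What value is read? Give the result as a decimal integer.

Stored little-endian, the bytes at ascending addresses are 00 74 84 C6 D0 3E 60 71.
Read back as big-endian, the last byte is least significant, giving 0x007484C6D03E6071.
0x007484C6D03E6071 = 32797086730575985.

32797086730575985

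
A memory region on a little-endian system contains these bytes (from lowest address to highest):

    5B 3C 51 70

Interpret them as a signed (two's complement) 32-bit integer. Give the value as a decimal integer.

1884372059

In little-endian order the low byte comes first in memory.
Reassemble most-significant byte first: 70 51 3C 5B → 0x70513C5B.
0x70513C5B = 1884372059.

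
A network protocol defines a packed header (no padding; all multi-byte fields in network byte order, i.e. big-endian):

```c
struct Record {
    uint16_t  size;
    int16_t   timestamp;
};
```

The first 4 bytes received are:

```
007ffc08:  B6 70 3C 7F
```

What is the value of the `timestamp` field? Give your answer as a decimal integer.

`timestamp` follows `size` (2 bytes), so it starts at byte offset 2 and occupies 2 bytes.
Bytes at offsets 2..3: 3C 7F.
Big-endian stores the most-significant byte at the lowest address.
The bytes are already most-significant first: 0x3C7F.
0x3C7F = 15487.

15487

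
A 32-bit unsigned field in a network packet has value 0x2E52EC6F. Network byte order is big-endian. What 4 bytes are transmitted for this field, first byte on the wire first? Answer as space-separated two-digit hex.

2E 52 EC 6F

Split into bytes (most-significant first): 2E 52 EC 6F.
Big-endian: lowest address holds the most-significant byte.
So the memory order matches the most-significant-first order: 2E 52 EC 6F.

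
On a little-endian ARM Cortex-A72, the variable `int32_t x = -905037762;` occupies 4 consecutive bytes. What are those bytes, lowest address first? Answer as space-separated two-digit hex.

3E 38 0E CA

Two's complement of -905037762 in 32 bits: 905037762 = 0x35F1C7C2; invert → 0xCA0E383D; add 1 → 0xCA0E383E.
Split into bytes (most-significant first): CA 0E 38 3E.
Little-endian: lowest address holds the least-significant byte.
So at ascending addresses the bytes are 3E 38 0E CA.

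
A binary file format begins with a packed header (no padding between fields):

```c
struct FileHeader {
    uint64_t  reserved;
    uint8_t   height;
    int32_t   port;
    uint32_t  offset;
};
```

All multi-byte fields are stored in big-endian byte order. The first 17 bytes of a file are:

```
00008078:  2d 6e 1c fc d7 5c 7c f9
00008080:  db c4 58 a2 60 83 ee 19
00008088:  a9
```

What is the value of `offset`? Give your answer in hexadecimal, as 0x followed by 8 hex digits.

`offset` follows `reserved` (8 B), `height` (1 B), `port` (4 B), so it starts at offset 8 + 1 + 4 = 13 and occupies 4 bytes.
Bytes at offsets 13..16: 83 EE 19 A9.
Big-endian: lowest address holds the most-significant byte.
The bytes are already most-significant first: 0x83EE19A9.

0x83EE19A9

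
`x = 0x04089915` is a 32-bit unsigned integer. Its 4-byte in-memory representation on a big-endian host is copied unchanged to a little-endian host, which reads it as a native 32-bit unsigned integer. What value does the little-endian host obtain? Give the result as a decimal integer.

Stored big-endian, the bytes at ascending addresses are 04 08 99 15.
Read back as little-endian, the first byte is least significant, giving 0x15990804.
0x15990804 = 362350596.

362350596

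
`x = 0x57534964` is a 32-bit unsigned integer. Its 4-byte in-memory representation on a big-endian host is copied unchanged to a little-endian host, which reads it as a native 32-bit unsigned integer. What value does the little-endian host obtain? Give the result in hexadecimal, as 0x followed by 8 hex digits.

0x64495357

Stored big-endian, the bytes at ascending addresses are 57 53 49 64.
Read back as little-endian, the first byte is least significant, giving 0x64495357.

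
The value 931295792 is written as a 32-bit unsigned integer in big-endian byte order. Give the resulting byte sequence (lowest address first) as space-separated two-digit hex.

37 82 72 30

931295792 in hexadecimal, padded to 32 bits, is 0x37827230.
Split into bytes (most-significant first): 37 82 72 30.
In big-endian order the high byte comes first in memory.
So the memory order matches the most-significant-first order: 37 82 72 30.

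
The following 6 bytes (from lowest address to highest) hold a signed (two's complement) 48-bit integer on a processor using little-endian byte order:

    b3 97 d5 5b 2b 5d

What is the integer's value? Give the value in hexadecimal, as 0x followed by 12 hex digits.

0x5D2B5BD597B3

Little-endian stores the least-significant byte at the lowest address.
Reassemble most-significant byte first: 5D 2B 5B D5 97 B3 → 0x5D2B5BD597B3.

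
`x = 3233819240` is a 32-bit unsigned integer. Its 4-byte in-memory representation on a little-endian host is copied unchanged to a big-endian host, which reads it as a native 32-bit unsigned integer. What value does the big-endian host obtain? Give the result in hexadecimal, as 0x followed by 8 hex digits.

0x682AC0C0

3233819240 in 32-bit hexadecimal is 0xC0C02A68.
Stored little-endian, the bytes at ascending addresses are 68 2A C0 C0.
Read back as big-endian, the last byte is least significant, giving 0x682AC0C0.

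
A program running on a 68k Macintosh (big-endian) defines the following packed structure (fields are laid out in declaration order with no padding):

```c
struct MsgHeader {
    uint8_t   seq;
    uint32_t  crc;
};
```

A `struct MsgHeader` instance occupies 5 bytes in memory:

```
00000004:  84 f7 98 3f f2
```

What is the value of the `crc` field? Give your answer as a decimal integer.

`crc` follows `seq` (1 byte), so it starts at byte offset 1 and occupies 4 bytes.
Bytes at offsets 1..4: F7 98 3F F2.
Big-endian: lowest address holds the most-significant byte.
The bytes are already most-significant first: 0xF7983FF2.
0xF7983FF2 = 4153950194.

4153950194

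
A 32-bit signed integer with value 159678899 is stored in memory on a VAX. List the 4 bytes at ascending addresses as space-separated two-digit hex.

159678899 in hexadecimal, padded to 32 bits, is 0x098481B3.
Split into bytes (most-significant first): 09 84 81 B3.
In little-endian order the low byte comes first in memory.
So at ascending addresses the bytes are B3 81 84 09.

B3 81 84 09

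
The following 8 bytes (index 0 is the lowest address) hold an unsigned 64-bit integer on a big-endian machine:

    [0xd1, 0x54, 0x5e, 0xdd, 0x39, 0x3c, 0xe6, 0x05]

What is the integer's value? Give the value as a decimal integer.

15083785356211709445

In big-endian order the high byte comes first in memory.
The bytes are already most-significant first: 0xD1545EDD393CE605.
0xD1545EDD393CE605 = 15083785356211709445.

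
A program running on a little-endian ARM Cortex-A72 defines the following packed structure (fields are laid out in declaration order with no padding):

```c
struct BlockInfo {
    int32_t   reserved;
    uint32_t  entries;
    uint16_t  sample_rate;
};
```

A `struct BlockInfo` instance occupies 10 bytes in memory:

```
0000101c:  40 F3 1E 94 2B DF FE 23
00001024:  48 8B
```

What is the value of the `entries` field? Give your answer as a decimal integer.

`entries` follows `reserved` (4 bytes), so it starts at byte offset 4 and occupies 4 bytes.
Bytes at offsets 4..7: 2B DF FE 23.
Little-endian stores the least-significant byte at the lowest address.
Reassemble most-significant byte first: 23 FE DF 2B → 0x23FEDF2B.
0x23FEDF2B = 603905835.

603905835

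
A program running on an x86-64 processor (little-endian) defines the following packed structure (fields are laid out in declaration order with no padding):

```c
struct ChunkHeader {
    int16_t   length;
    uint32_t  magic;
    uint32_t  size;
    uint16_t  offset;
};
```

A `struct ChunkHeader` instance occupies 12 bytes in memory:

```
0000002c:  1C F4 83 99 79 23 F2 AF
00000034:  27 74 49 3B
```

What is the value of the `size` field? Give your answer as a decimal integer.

`size` follows `length` (2 B), `magic` (4 B), so it starts at offset 2 + 4 = 6 and occupies 4 bytes.
Bytes at offsets 6..9: F2 AF 27 74.
Little-endian: lowest address holds the least-significant byte.
Reassemble most-significant byte first: 74 27 AF F2 → 0x7427AFF2.
0x7427AFF2 = 1948758002.

1948758002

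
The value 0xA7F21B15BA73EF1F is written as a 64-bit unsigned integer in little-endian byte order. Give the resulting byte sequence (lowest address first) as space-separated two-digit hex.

1F EF 73 BA 15 1B F2 A7

Split into bytes (most-significant first): A7 F2 1B 15 BA 73 EF 1F.
Little-endian: lowest address holds the least-significant byte.
So at ascending addresses the bytes are 1F EF 73 BA 15 1B F2 A7.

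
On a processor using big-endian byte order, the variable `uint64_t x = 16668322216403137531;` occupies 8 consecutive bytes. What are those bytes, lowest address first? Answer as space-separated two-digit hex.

E7 51 C6 BE 46 75 F3 FB

16668322216403137531 in hexadecimal, padded to 64 bits, is 0xE751C6BE4675F3FB.
Split into bytes (most-significant first): E7 51 C6 BE 46 75 F3 FB.
Big-endian stores the most-significant byte at the lowest address.
So the memory order matches the most-significant-first order: E7 51 C6 BE 46 75 F3 FB.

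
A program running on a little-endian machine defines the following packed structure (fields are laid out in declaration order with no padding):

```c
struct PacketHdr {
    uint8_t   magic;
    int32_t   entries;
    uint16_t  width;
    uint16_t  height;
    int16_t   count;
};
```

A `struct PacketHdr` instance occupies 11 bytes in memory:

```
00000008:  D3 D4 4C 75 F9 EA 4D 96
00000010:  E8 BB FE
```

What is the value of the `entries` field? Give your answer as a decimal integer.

-109753132

`entries` follows `magic` (1 byte), so it starts at byte offset 1 and occupies 4 bytes.
Bytes at offsets 1..4: D4 4C 75 F9.
Little-endian stores the least-significant byte at the lowest address.
Reassemble most-significant byte first: F9 75 4C D4 → 0xF9754CD4.
Top bit is set, so as a signed 32-bit value this is 0xF9754CD4 − 2^32 = -109753132.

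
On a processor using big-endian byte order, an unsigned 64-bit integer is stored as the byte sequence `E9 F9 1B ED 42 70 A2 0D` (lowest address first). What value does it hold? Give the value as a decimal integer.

16859537385874039309

In big-endian order the high byte comes first in memory.
The bytes are already most-significant first: 0xE9F91BED4270A20D.
0xE9F91BED4270A20D = 16859537385874039309.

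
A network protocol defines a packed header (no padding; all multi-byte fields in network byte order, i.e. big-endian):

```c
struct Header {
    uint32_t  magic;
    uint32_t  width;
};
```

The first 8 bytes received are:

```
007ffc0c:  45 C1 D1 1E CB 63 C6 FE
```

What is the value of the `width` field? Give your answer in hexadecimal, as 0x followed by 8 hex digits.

`width` follows `magic` (4 bytes), so it starts at byte offset 4 and occupies 4 bytes.
Bytes at offsets 4..7: CB 63 C6 FE.
Big-endian: lowest address holds the most-significant byte.
The bytes are already most-significant first: 0xCB63C6FE.

0xCB63C6FE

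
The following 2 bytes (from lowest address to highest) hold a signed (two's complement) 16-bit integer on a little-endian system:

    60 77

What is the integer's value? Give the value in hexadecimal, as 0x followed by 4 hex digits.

Little-endian stores the least-significant byte at the lowest address.
Reassemble most-significant byte first: 77 60 → 0x7760.

0x7760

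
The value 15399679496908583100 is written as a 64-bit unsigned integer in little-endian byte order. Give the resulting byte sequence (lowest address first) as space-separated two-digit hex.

15399679496908583100 in hexadecimal, padded to 64 bits, is 0xD5B6A6E9541A30BC.
Split into bytes (most-significant first): D5 B6 A6 E9 54 1A 30 BC.
Little-endian stores the least-significant byte at the lowest address.
So at ascending addresses the bytes are BC 30 1A 54 E9 A6 B6 D5.

BC 30 1A 54 E9 A6 B6 D5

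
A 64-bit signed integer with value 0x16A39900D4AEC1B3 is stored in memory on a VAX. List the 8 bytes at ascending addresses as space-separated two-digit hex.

Split into bytes (most-significant first): 16 A3 99 00 D4 AE C1 B3.
Little-endian stores the least-significant byte at the lowest address.
So at ascending addresses the bytes are B3 C1 AE D4 00 99 A3 16.

B3 C1 AE D4 00 99 A3 16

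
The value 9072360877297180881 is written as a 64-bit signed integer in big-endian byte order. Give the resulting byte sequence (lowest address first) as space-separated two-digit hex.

9072360877297180881 in hexadecimal, padded to 64 bits, is 0x7DE78026857320D1.
Split into bytes (most-significant first): 7D E7 80 26 85 73 20 D1.
Big-endian: lowest address holds the most-significant byte.
So the memory order matches the most-significant-first order: 7D E7 80 26 85 73 20 D1.

7D E7 80 26 85 73 20 D1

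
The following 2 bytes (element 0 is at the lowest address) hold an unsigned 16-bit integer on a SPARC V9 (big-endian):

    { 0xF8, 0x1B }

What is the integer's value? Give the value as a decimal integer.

63515

In big-endian order the high byte comes first in memory.
The bytes are already most-significant first: 0xF81B.
0xF81B = 63515.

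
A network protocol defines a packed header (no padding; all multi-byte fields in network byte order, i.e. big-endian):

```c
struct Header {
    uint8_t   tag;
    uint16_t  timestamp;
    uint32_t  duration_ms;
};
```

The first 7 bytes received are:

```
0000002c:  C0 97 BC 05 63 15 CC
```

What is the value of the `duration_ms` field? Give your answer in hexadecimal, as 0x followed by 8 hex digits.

0x056315CC

`duration_ms` follows `tag` (1 B), `timestamp` (2 B), so it starts at offset 1 + 2 = 3 and occupies 4 bytes.
Bytes at offsets 3..6: 05 63 15 CC.
In big-endian order the high byte comes first in memory.
The bytes are already most-significant first: 0x056315CC.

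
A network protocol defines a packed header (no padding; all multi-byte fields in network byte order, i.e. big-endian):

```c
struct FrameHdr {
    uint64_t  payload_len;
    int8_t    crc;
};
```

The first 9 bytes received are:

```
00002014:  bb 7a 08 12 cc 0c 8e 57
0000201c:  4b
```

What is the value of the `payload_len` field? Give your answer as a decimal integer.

13509118909077032535

`payload_len` is the first field, at byte offset 0, occupying 8 bytes.
Bytes at offsets 0..7: BB 7A 08 12 CC 0C 8E 57.
In big-endian order the high byte comes first in memory.
The bytes are already most-significant first: 0xBB7A0812CC0C8E57.
0xBB7A0812CC0C8E57 = 13509118909077032535.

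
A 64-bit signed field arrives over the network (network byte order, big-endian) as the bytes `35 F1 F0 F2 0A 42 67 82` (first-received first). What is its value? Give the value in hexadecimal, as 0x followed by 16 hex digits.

0x35F1F0F20A426782

Big-endian: lowest address holds the most-significant byte.
The bytes are already most-significant first: 0x35F1F0F20A426782.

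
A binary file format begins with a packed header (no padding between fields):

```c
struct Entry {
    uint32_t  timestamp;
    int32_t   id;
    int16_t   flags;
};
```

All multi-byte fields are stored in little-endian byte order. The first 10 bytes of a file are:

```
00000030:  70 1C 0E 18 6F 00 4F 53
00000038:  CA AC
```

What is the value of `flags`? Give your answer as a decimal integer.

`flags` follows `timestamp` (4 B), `id` (4 B), so it starts at offset 4 + 4 = 8 and occupies 2 bytes.
Bytes at offsets 8..9: CA AC.
Little-endian: lowest address holds the least-significant byte.
Reassemble most-significant byte first: AC CA → 0xACCA.
Top bit is set, so as a signed 16-bit value this is 0xACCA − 2^16 = -21302.

-21302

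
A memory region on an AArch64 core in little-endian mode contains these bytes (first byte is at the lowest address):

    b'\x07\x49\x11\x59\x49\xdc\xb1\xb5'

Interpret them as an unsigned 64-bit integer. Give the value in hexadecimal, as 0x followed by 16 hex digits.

In little-endian order the low byte comes first in memory.
Reassemble most-significant byte first: B5 B1 DC 49 59 11 49 07 → 0xB5B1DC4959114907.

0xB5B1DC4959114907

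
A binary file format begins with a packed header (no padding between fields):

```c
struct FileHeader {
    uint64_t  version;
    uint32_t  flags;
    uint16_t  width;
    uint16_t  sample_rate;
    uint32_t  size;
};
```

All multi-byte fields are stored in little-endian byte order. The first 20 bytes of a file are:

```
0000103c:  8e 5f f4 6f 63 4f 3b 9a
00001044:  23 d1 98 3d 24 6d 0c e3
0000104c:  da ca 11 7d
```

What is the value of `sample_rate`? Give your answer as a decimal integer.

58124

`sample_rate` follows `version` (8 B), `flags` (4 B), `width` (2 B), so it starts at offset 8 + 4 + 2 = 14 and occupies 2 bytes.
Bytes at offsets 14..15: 0C E3.
Little-endian: lowest address holds the least-significant byte.
Reassemble most-significant byte first: E3 0C → 0xE30C.
0xE30C = 58124.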